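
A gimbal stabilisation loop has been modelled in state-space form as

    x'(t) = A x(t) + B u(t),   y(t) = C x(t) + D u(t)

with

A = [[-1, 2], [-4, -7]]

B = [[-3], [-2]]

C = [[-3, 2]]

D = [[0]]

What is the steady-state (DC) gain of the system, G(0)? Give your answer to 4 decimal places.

G(0) = C(-A)^{-1}B + D = -C A^{-1} B + D.
det A = 15, so A^{-1} = (1/15)·adj(A) = [[-7/15, -2/15], [4/15, -1/15]]
A^{-1} B = [5/3, -2/3]^T
C A^{-1} B = -19/3
G(0) = D - C A^{-1} B = 0 - (-19/3) = 19/3 ≈ 6.3333

6.3333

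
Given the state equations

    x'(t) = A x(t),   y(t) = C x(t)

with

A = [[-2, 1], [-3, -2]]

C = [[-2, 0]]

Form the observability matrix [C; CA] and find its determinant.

4

CA = [[4, -2]]
Observability matrix O = [C; CA] = [[-2, 0], [4, -2]]
det(O) = (-2)·(-2) - 0·4 = 4 - 0 = 4
Since det(O) ≠ 0, rank(O) = 2 and the system is completely observable.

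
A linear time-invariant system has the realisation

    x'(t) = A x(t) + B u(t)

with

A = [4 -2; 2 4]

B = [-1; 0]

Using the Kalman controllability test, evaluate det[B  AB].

AB = [[-4], [-2]]
Controllability matrix C = [B  AB] = [[-1, -4], [0, -2]]
det(C) = (-1)·(-2) - (-4)·0 = 2 - 0 = 2
Since det(C) ≠ 0, rank(C) = 2 and the system is completely controllable.

2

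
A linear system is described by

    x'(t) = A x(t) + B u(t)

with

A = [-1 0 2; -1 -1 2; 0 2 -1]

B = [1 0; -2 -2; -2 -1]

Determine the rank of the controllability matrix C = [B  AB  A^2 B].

3

AB = [[-5, -2], [-3, 0], [-2, -3]]
A^2B = [[1, -4], [4, -4], [-4, 3]]
Controllability matrix C = [B  AB  A^2B] = [[1, 0, -5, -2, 1, -4], [-2, -2, -3, 0, 4, -4], [-2, -1, -2, -3, -4, 3]]
Take the 3×3 submatrix of C formed by columns 1, 2, 3: [[1, 0, -5], [-2, -2, -3], [-2, -1, -2]]. Its determinant is 1·((-2)·(-2) - (-3)·(-1)) - 0·((-2)·(-2) - (-3)·(-2)) + (-5)·((-2)·(-1) - (-2)·(-2)) = 1·1 - 0·(-2) + (-5)·(-2) = 11 ≠ 0.
So rank(C) ≥ 3; since C has 3 rows, rank(C) = 3.
rank(C) = 3 = n, so the pair (A, B) is completely controllable.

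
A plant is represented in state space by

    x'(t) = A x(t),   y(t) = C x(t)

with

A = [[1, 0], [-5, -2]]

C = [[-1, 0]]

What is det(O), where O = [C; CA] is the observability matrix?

0

CA = [[-1, 0]]
Observability matrix O = [C; CA] = [[-1, 0], [-1, 0]]
det(O) = (-1)·0 - 0·(-1) = 0 - 0 = 0
Since det(O) = 0, rank(O) < 2 and the system is not completely observable.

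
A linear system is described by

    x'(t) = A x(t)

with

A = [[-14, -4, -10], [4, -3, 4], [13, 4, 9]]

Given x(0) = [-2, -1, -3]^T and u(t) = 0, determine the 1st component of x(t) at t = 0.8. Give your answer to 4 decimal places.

det(sI - A) = s^3 - (tr A)s^2 + (M11 + M22 + M33)s - det A, where Mii is the 2×2 principal minor of A obtained by deleting row i and column i.
tr A = (-14) + (-3) + 9 = -8; M11 = (-3)·9 - 4·4 = -27 - 16 = -43; M22 = (-14)·9 - (-10)·13 = -126 - (-130) = 4; M33 = (-14)·(-3) - (-4)·4 = 42 - (-16) = 58; sum of minors = 19.
det A = (-14)·((-3)·9 - 4·4) - (-4)·(4·9 - 4·13) + (-10)·(4·4 - (-3)·13) = (-14)·(-43) - (-4)·(-16) + (-10)·55 = -12.
So p(s) = det(sI - A) = s^3 + 8s^2 + 19s + 12.
Rational-root test: any integer root divides 12. Testing small divisors, s = -1 works: p(-1) = -1 + 8 + (-19) + 12 = 0, so (s + 1) is a factor.
Dividing, p(s) = (s + 1)(s^2 + 7s + 12).
Factor s^2 + 7s + 12: two numbers with sum -7 and product 12 are -3 and -4, so s^2 + 7s + 12 = (s + 3)(s + 4).
Hence p(s) = (s + 1) (s + 3) (s + 4), with roots -4, -3, -1.
The eigenvalues -4, -3, -1 are distinct and real, so A is diagonalisable and x(t) = e^{At} x(0) = V diag(e^{λ_i t}) V^{-1} x(0), where the columns of V are the eigenvectors.
λ = -4: A - (-4)I = [[-10, -4, -10], [4, 1, 4], [13, 4, 13]]. v must be orthogonal to every row; (row 1) × (row 2) = [-6, 0, 6], so take v_1 = [1, 0, -1]^T.
λ = -3: A - (-3)I = [[-11, -4, -10], [4, 0, 4], [13, 4, 12]]. v must be orthogonal to every row; (row 1) × (row 2) = [-16, 4, 16], so take v_2 = [-4, 1, 4]^T.
λ = -1: A - (-1)I = [[-13, -4, -10], [4, -2, 4], [13, 4, 10]]. v must be orthogonal to every row; (row 1) × (row 2) = [-36, 12, 42], so take v_3 = [-6, 2, 7]^T.
V = [v_1 v_2 v_3] = [[1, -4, -6], [0, 1, 2], [-1, 4, 7]] has det V = 1, so V^{-1} = adj(V)/det V = [[-1, 4, -2], [-2, 1, -2], [1, 0, 1]].
Modal coordinates z(0) = V^{-1} x(0): (-1)·(-2) + 4·(-1) + (-2)·(-3) = 4; (-2)·(-2) + 1·(-1) + (-2)·(-3) = 9; 1·(-2) + 0·(-1) + 1·(-3) = -5; so z(0) = [4, 9, -5]^T.
x_1(t) = Σ_i (v_i)_1 · z_i(0) · e^{λ_i t} (row 1 of V times the modal terms).
x_1(0.8) = 1·4·e^{-4·0.8} + (-4)·9·e^{-3·0.8} + (-6)·(-5)·e^{-1·0.8} = 4·0.040762 + (-36)·0.090718 + 30·0.449329 = 10.3771.

10.3771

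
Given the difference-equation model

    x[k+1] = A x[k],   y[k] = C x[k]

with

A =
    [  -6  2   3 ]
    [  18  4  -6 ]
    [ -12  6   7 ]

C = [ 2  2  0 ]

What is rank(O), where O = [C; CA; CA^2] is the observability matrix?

CA = [[24, 12, -6]]
CA^2 = [[144, 60, -42]]
Observability matrix O = [C; CA; CA^2] = [[2, 2, 0], [24, 12, -6], [144, 60, -42]]
The columns c1, c2, c3 of O are linearly dependent: c1 - c2 + 2·c3 = 0 (check each entry), so rank(O) ≤ 2.
The 2×2 minor from rows 1, 2, columns 1, 2 is 2·12 - 2·24 = 24 - 48 = -24 ≠ 0, so rank(O) = 2.
rank(O) = 2 < n = 3, so the pair (A, C) is not completely observable.

2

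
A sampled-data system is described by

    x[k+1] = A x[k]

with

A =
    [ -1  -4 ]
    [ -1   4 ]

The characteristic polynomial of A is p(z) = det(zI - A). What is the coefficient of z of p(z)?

For a 2×2 matrix, det(zI - A) = z^2 - (tr A)z + det A.
tr A = 3, det A = -8.
So p(z) = z^2 - 3z - 8.
The coefficient of z is -3.

-3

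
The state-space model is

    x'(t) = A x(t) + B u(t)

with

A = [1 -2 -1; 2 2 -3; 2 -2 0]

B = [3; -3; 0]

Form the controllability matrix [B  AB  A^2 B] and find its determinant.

1242

AB = [[9], [0], [12]]
A^2B = [[-3], [-18], [18]]
Controllability matrix C = [B  AB  A^2B] = [[3, 9, -3], [-3, 0, -18], [0, 12, 18]]
Expanding along the first row, det(C) = 3·(0·18 - (-18)·12) - 9·((-3)·18 - (-18)·0) + (-3)·((-3)·12 - 0·0) = 3·216 - 9·(-54) + (-3)·(-36) = 1242
Since det(C) ≠ 0, rank(C) = 3 and the system is completely controllable.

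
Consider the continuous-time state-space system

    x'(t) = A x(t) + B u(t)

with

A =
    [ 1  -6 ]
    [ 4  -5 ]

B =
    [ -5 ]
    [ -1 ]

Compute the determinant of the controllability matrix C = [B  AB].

AB = [[1], [-15]]
Controllability matrix C = [B  AB] = [[-5, 1], [-1, -15]]
det(C) = (-5)·(-15) - 1·(-1) = 75 - (-1) = 76
Since det(C) ≠ 0, rank(C) = 2 and the system is completely controllable.

76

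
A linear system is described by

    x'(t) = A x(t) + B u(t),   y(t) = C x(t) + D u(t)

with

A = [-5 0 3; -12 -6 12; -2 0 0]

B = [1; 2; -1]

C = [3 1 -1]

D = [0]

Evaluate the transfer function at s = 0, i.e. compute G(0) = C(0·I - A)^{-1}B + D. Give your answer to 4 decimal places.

-1.3333

G(0) = C(-A)^{-1}B + D = -C A^{-1} B + D.
det A = -36, so A^{-1} = (1/-36)·adj(A) = [[0, 0, -1/2], [2/3, -1/6, -2/3], [1/3, 0, -5/6]]
A^{-1} B = [1/2, 1, 7/6]^T
C A^{-1} B = 4/3
G(0) = D - C A^{-1} B = 0 - (4/3) = -4/3 ≈ -1.3333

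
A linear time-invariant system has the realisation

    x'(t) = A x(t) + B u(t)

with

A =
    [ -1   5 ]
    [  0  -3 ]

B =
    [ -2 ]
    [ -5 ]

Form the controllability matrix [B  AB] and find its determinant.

-145

AB = [[-23], [15]]
Controllability matrix C = [B  AB] = [[-2, -23], [-5, 15]]
det(C) = (-2)·15 - (-23)·(-5) = -30 - 115 = -145
Since det(C) ≠ 0, rank(C) = 2 and the system is completely controllable.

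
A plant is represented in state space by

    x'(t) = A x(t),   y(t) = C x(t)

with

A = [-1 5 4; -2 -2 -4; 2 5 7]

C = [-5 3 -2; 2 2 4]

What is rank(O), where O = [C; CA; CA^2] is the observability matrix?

CA = [[-5, -41, -46], [2, 26, 28]]
CA^2 = [[-5, -173, -178], [2, 98, 100]]
Observability matrix O = [C; CA; CA^2] = [[-5, 3, -2], [2, 2, 4], [-5, -41, -46], [2, 26, 28], [-5, -173, -178], [2, 98, 100]]
The columns c1, c2, c3 of O are linearly dependent: -c1 - c2 + c3 = 0 (check each entry), so rank(O) ≤ 2.
The 2×2 minor from rows 1, 2, columns 1, 2 is (-5)·2 - 3·2 = -10 - 6 = -16 ≠ 0, so rank(O) = 2.
rank(O) = 2 < n = 3, so the pair (A, C) is not completely observable.

2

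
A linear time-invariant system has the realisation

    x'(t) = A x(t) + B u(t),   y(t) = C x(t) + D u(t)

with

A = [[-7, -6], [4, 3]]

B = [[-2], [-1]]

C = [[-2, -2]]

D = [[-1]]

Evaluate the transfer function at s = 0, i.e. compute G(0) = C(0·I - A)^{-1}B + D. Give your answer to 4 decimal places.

1.0000

G(0) = C(-A)^{-1}B + D = -C A^{-1} B + D.
det A = 3, so A^{-1} = (1/3)·adj(A) = [[1, 2], [-4/3, -7/3]]
A^{-1} B = [-4, 5]^T
C A^{-1} B = -2
G(0) = D - C A^{-1} B = -1 - (-2) = 1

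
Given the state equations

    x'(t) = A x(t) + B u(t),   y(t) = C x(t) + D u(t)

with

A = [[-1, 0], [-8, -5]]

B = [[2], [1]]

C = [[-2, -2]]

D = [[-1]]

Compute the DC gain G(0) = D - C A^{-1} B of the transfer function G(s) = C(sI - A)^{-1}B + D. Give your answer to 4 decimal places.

1.0000

G(0) = C(-A)^{-1}B + D = -C A^{-1} B + D.
det A = 5, so A^{-1} = (1/5)·adj(A) = [[-1, 0], [8/5, -1/5]]
A^{-1} B = [-2, 3]^T
C A^{-1} B = -2
G(0) = D - C A^{-1} B = -1 - (-2) = 1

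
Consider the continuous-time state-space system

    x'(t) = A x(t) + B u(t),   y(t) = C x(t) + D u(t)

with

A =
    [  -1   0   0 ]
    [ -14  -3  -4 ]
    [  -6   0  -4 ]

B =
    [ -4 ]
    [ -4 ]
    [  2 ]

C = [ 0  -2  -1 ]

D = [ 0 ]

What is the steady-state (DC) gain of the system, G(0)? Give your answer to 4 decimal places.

G(0) = C(-A)^{-1}B + D = -C A^{-1} B + D.
det A = -12, so A^{-1} = (1/-12)·adj(A) = [[-1, 0, 0], [8/3, -1/3, 1/3], [3/2, 0, -1/4]]
A^{-1} B = [4, -26/3, -13/2]^T
C A^{-1} B = 143/6
G(0) = D - C A^{-1} B = 0 - (143/6) = -143/6 ≈ -23.8333

-23.8333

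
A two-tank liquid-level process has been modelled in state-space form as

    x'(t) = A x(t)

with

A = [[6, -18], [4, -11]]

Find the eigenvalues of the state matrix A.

-3, -2

det(sI - A) = s^2 - (tr A)s + det A, with tr A = 6 + (-11) = -5 and det A = 6·(-11) - (-18)·4 = -66 - (-72) = 6.
So p(s) = det(sI - A) = s^2 + 5s + 6.
Factor s^2 + 5s + 6: two numbers with sum -5 and product 6 are -2 and -3, so s^2 + 5s + 6 = (s + 2)(s + 3).
Hence p(s) = (s + 2) (s + 3), with roots -3, -2.
All eigenvalues have negative real part, so the system is asymptotically stable.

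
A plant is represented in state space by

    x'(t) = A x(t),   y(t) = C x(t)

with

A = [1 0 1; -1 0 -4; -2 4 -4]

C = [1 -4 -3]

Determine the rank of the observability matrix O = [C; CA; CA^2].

3

CA = [[11, -12, 29]]
CA^2 = [[-35, 116, -57]]
Observability matrix O = [C; CA; CA^2] = [[1, -4, -3], [11, -12, 29], [-35, 116, -57]]
det(O) = 1·((-12)·(-57) - 29·116) - (-4)·(11·(-57) - 29·(-35)) + (-3)·(11·116 - (-12)·(-35)) = 1·(-2680) - (-4)·388 + (-3)·856 = -3696 ≠ 0, so rank(O) = 3.
rank(O) = 3 = n, so the pair (A, C) is completely observable.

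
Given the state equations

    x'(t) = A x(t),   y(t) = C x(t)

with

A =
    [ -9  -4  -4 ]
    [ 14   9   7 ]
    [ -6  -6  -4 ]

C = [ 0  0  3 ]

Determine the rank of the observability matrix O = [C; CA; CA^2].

CA = [[-18, -18, -12]]
CA^2 = [[-18, -18, -6]]
Observability matrix O = [C; CA; CA^2] = [[0, 0, 3], [-18, -18, -12], [-18, -18, -6]]
The columns c1, c2, c3 of O are linearly dependent: -c1 + c2 = 0 (check each entry), so rank(O) ≤ 2.
The 2×2 minor from rows 1, 2, columns 1, 3 is 0·(-12) - 3·(-18) = 0 - (-54) = 54 ≠ 0, so rank(O) = 2.
rank(O) = 2 < n = 3, so the pair (A, C) is not completely observable.

2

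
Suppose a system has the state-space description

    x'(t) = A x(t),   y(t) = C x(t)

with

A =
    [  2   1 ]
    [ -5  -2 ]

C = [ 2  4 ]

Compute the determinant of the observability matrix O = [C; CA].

52

CA = [[-16, -6]]
Observability matrix O = [C; CA] = [[2, 4], [-16, -6]]
det(O) = 2·(-6) - 4·(-16) = -12 - (-64) = 52
Since det(O) ≠ 0, rank(O) = 2 and the system is completely observable.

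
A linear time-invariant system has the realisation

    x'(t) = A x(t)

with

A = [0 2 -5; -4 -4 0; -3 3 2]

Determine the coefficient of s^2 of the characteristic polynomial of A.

2

Expand det(sI - A) for the 3×3 matrix.
p(s) = s^3 + 2s^2 - 15s - 136.
(Check: constant term = det(-A) = (-1)^3 det A = -136; coefficient of s^2 = -tr A = 2.)
The coefficient of s^2 is 2.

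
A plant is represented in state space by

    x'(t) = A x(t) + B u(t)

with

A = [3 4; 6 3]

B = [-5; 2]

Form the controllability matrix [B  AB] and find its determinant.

AB = [[-7], [-24]]
Controllability matrix C = [B  AB] = [[-5, -7], [2, -24]]
det(C) = (-5)·(-24) - (-7)·2 = 120 - (-14) = 134
Since det(C) ≠ 0, rank(C) = 2 and the system is completely controllable.

134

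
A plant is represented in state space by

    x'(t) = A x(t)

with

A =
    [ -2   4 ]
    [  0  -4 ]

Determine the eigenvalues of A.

-4, -2

det(sI - A) = s^2 - (tr A)s + det A, with tr A = (-2) + (-4) = -6 and det A = (-2)·(-4) - 4·0 = 8 - 0 = 8.
So p(s) = det(sI - A) = s^2 + 6s + 8.
Factor s^2 + 6s + 8: two numbers with sum -6 and product 8 are -2 and -4, so s^2 + 6s + 8 = (s + 2)(s + 4).
Hence p(s) = (s + 2) (s + 4), with roots -4, -2.
All eigenvalues have negative real part, so the system is asymptotically stable.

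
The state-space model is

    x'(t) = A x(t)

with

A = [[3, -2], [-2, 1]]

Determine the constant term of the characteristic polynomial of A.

For a 2×2 matrix, det(sI - A) = s^2 - (tr A)s + det A.
tr A = 4, det A = -1.
So p(s) = s^2 - 4s - 1.
The constant term is -1.

-1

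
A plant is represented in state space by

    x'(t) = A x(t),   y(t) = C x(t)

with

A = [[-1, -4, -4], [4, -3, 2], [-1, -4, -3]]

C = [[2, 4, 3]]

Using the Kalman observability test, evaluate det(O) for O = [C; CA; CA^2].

5436

CA = [[11, -32, -9]]
CA^2 = [[-130, 88, -81]]
Observability matrix O = [C; CA; CA^2] = [[2, 4, 3], [11, -32, -9], [-130, 88, -81]]
Expanding along the first row, det(O) = 2·((-32)·(-81) - (-9)·88) - 4·(11·(-81) - (-9)·(-130)) + 3·(11·88 - (-32)·(-130)) = 2·3384 - 4·(-2061) + 3·(-3192) = 5436
Since det(O) ≠ 0, rank(O) = 3 and the system is completely observable.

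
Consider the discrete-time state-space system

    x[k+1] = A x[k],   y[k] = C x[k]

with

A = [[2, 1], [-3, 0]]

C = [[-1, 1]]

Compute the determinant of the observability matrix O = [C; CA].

6

CA = [[-5, -1]]
Observability matrix O = [C; CA] = [[-1, 1], [-5, -1]]
det(O) = (-1)·(-1) - 1·(-5) = 1 - (-5) = 6
Since det(O) ≠ 0, rank(O) = 2 and the system is completely observable.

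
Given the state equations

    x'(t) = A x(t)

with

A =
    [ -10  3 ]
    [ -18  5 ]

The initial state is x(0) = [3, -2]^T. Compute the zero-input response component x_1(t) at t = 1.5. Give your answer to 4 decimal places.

-1.7578

det(sI - A) = s^2 - (tr A)s + det A, with tr A = (-10) + 5 = -5 and det A = (-10)·5 - 3·(-18) = -50 - (-54) = 4.
So p(s) = det(sI - A) = s^2 + 5s + 4.
Factor s^2 + 5s + 4: two numbers with sum -5 and product 4 are -1 and -4, so s^2 + 5s + 4 = (s + 1)(s + 4).
Hence p(s) = (s + 1) (s + 4), with roots -4, -1.
The eigenvalues -4, -1 are distinct and real, so A is diagonalisable and x(t) = e^{At} x(0) = V diag(e^{λ_i t}) V^{-1} x(0), where the columns of V are the eigenvectors.
λ = -4: A - (-4)I = [[-6, 3], [-18, 9]]. Row 1 gives (-6)·v1 + 3·v2 = 0, so take v_1 = [1, 2]^T.
λ = -1: A - (-1)I = [[-9, 3], [-18, 6]]. Row 1 gives (-9)·v1 + 3·v2 = 0, so take v_2 = [-1, -3]^T.
V = [v_1 v_2] = [[1, -1], [2, -3]] has det V = -1, so V^{-1} = adj(V)/det V = [[3, -1], [2, -1]].
Modal coordinates z(0) = V^{-1} x(0): 3·3 + (-1)·(-2) = 11; 2·3 + (-1)·(-2) = 8; so z(0) = [11, 8]^T.
x_1(t) = Σ_i (v_i)_1 · z_i(0) · e^{λ_i t} (row 1 of V times the modal terms).
x_1(1.5) = 1·11·e^{-4·1.5} + (-1)·8·e^{-1·1.5} = 11·0.002479 + (-8)·0.223130 = -1.7578.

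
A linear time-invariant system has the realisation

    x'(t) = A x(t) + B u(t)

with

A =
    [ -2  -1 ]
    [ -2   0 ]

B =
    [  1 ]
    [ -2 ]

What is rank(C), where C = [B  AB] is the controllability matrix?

2

AB = [[0], [-2]]
Controllability matrix C = [B  AB] = [[1, 0], [-2, -2]]
det(C) = 1·(-2) - 0·(-2) = -2 - 0 = -2 ≠ 0, so rank(C) = 2.
rank(C) = 2 = n, so the pair (A, B) is completely controllable.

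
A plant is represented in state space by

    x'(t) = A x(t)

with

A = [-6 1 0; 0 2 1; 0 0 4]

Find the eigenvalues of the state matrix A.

det(sI - A) = s^3 - (tr A)s^2 + (M11 + M22 + M33)s - det A, where Mii is the 2×2 principal minor of A obtained by deleting row i and column i.
tr A = (-6) + 2 + 4 = 0; M11 = 2·4 - 1·0 = 8 - 0 = 8; M22 = (-6)·4 - 0·0 = -24 - 0 = -24; M33 = (-6)·2 - 1·0 = -12 - 0 = -12; sum of minors = -28.
det A = (-6)·(2·4 - 1·0) - 1·(0·4 - 1·0) + 0·(0·0 - 2·0) = (-6)·8 - 1·0 + 0·0 = -48.
So p(s) = det(sI - A) = s^3 - 28s + 48.
Rational-root test: any integer root divides 48. Testing small divisors, s = 2 works: p(2) = 8 + 0 + (-56) + 48 = 0, so (s - 2) is a factor.
Dividing, p(s) = (s - 2)(s^2 + 2s - 24).
Factor s^2 + 2s - 24: two numbers with sum -2 and product -24 are 4 and -6, so s^2 + 2s - 24 = (s - 4)(s + 6).
Hence p(s) = (s - 4) (s - 2) (s + 6), with roots -6, 2, 4.
At least one eigenvalue has non-negative real part, so the system is not asymptotically stable.

-6, 2, 4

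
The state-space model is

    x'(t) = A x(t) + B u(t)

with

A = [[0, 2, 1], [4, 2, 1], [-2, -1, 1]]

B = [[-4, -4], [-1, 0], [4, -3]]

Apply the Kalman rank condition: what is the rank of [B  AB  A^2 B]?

3

AB = [[2, -3], [-14, -19], [13, 5]]
A^2B = [[-15, -33], [-7, -45], [23, 30]]
Controllability matrix C = [B  AB  A^2B] = [[-4, -4, 2, -3, -15, -33], [-1, 0, -14, -19, -7, -45], [4, -3, 13, 5, 23, 30]]
Take the 3×3 submatrix of C formed by columns 1, 2, 3: [[-4, -4, 2], [-1, 0, -14], [4, -3, 13]]. Its determinant is (-4)·(0·13 - (-14)·(-3)) - (-4)·((-1)·13 - (-14)·4) + 2·((-1)·(-3) - 0·4) = (-4)·(-42) - (-4)·43 + 2·3 = 346 ≠ 0.
So rank(C) ≥ 3; since C has 3 rows, rank(C) = 3.
rank(C) = 3 = n, so the pair (A, B) is completely controllable.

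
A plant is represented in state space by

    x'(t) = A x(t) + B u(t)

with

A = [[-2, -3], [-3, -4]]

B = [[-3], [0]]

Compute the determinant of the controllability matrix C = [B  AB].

-27

AB = [[6], [9]]
Controllability matrix C = [B  AB] = [[-3, 6], [0, 9]]
det(C) = (-3)·9 - 6·0 = -27 - 0 = -27
Since det(C) ≠ 0, rank(C) = 2 and the system is completely controllable.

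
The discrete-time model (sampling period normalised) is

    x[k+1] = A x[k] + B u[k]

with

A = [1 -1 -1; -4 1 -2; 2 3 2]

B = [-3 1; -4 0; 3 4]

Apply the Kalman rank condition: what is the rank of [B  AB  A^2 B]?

3

AB = [[-2, -3], [2, -12], [-12, 10]]
A^2B = [[8, -1], [34, -20], [-22, -22]]
Controllability matrix C = [B  AB  A^2B] = [[-3, 1, -2, -3, 8, -1], [-4, 0, 2, -12, 34, -20], [3, 4, -12, 10, -22, -22]]
Take the 3×3 submatrix of C formed by columns 1, 2, 3: [[-3, 1, -2], [-4, 0, 2], [3, 4, -12]]. Its determinant is (-3)·(0·(-12) - 2·4) - 1·((-4)·(-12) - 2·3) + (-2)·((-4)·4 - 0·3) = (-3)·(-8) - 1·42 + (-2)·(-16) = 14 ≠ 0.
So rank(C) ≥ 3; since C has 3 rows, rank(C) = 3.
rank(C) = 3 = n, so the pair (A, B) is completely controllable.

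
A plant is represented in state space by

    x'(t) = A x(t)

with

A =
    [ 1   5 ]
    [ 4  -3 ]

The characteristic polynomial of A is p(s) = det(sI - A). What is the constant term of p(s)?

For a 2×2 matrix, det(sI - A) = s^2 - (tr A)s + det A.
tr A = -2, det A = -23.
So p(s) = s^2 + 2s - 23.
The constant term is -23.

-23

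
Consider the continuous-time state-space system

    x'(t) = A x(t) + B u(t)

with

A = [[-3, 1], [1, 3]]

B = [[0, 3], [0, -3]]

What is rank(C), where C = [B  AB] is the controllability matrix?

2

AB = [[0, -12], [0, -6]]
Controllability matrix C = [B  AB] = [[0, 3, 0, -12], [0, -3, 0, -6]]
Take the 2×2 submatrix of C formed by columns 2, 4: [[3, -12], [-3, -6]]. Its determinant is 3·(-6) - (-12)·(-3) = -18 - 36 = -54 ≠ 0.
So rank(C) ≥ 2; since C has 2 rows, rank(C) = 2.
rank(C) = 2 = n, so the pair (A, B) is completely controllable.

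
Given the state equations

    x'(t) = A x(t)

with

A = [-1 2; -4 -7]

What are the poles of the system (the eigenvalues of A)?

det(sI - A) = s^2 - (tr A)s + det A, with tr A = (-1) + (-7) = -8 and det A = (-1)·(-7) - 2·(-4) = 7 - (-8) = 15.
So p(s) = det(sI - A) = s^2 + 8s + 15.
Factor s^2 + 8s + 15: two numbers with sum -8 and product 15 are -3 and -5, so s^2 + 8s + 15 = (s + 3)(s + 5).
Hence p(s) = (s + 3) (s + 5), with roots -5, -3.
All eigenvalues have negative real part, so the system is asymptotically stable.

-5, -3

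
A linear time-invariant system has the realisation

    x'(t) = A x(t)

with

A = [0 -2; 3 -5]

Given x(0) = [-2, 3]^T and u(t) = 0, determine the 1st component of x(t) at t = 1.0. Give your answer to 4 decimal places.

-1.1262

det(sI - A) = s^2 - (tr A)s + det A, with tr A = 0 + (-5) = -5 and det A = 0·(-5) - (-2)·3 = 0 - (-6) = 6.
So p(s) = det(sI - A) = s^2 + 5s + 6.
Factor s^2 + 5s + 6: two numbers with sum -5 and product 6 are -2 and -3, so s^2 + 5s + 6 = (s + 2)(s + 3).
Hence p(s) = (s + 2) (s + 3), with roots -3, -2.
The eigenvalues -3, -2 are distinct and real, so A is diagonalisable and x(t) = e^{At} x(0) = V diag(e^{λ_i t}) V^{-1} x(0), where the columns of V are the eigenvectors.
λ = -3: A - (-3)I = [[3, -2], [3, -2]]. Row 1 gives 3·v1 + (-2)·v2 = 0, so take v_1 = [-2, -3]^T.
λ = -2: A - (-2)I = [[2, -2], [3, -3]]. Row 1 gives 2·v1 + (-2)·v2 = 0, so take v_2 = [-1, -1]^T.
V = [v_1 v_2] = [[-2, -1], [-3, -1]] has det V = -1, so V^{-1} = adj(V)/det V = [[1, -1], [-3, 2]].
Modal coordinates z(0) = V^{-1} x(0): 1·(-2) + (-1)·3 = -5; (-3)·(-2) + 2·3 = 12; so z(0) = [-5, 12]^T.
x_1(t) = Σ_i (v_i)_1 · z_i(0) · e^{λ_i t} (row 1 of V times the modal terms).
x_1(1.0) = (-2)·(-5)·e^{-3·1.0} + (-1)·12·e^{-2·1.0} = 10·0.049787 + (-12)·0.135335 = -1.1262.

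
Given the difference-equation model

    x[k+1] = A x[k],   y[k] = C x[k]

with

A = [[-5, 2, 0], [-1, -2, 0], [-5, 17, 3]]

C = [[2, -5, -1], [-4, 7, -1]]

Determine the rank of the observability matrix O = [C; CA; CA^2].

2

CA = [[0, -3, -3], [18, -39, -3]]
CA^2 = [[18, -45, -9], [-36, 63, -9]]
Observability matrix O = [C; CA; CA^2] = [[2, -5, -1], [-4, 7, -1], [0, -3, -3], [18, -39, -3], [18, -45, -9], [-36, 63, -9]]
The columns c1, c2, c3 of O are linearly dependent: -2·c1 - c2 + c3 = 0 (check each entry), so rank(O) ≤ 2.
The 2×2 minor from rows 1, 2, columns 1, 2 is 2·7 - (-5)·(-4) = 14 - 20 = -6 ≠ 0, so rank(O) = 2.
rank(O) = 2 < n = 3, so the pair (A, C) is not completely observable.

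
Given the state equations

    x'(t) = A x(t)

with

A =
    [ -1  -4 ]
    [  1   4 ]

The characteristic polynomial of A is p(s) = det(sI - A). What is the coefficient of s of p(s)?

-3

For a 2×2 matrix, det(sI - A) = s^2 - (tr A)s + det A.
tr A = 3, det A = 0.
So p(s) = s^2 - 3s.
The coefficient of s is -3.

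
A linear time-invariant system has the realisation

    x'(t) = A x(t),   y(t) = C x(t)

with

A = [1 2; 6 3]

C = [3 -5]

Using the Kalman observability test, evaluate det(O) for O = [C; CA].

-162

CA = [[-27, -9]]
Observability matrix O = [C; CA] = [[3, -5], [-27, -9]]
det(O) = 3·(-9) - (-5)·(-27) = -27 - 135 = -162
Since det(O) ≠ 0, rank(O) = 2 and the system is completely observable.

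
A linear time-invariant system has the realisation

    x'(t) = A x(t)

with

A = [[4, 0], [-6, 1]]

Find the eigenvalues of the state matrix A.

1, 4

det(sI - A) = s^2 - (tr A)s + det A, with tr A = 4 + 1 = 5 and det A = 4·1 - 0·(-6) = 4 - 0 = 4.
So p(s) = det(sI - A) = s^2 - 5s + 4.
Factor s^2 - 5s + 4: two numbers with sum 5 and product 4 are 4 and 1, so s^2 - 5s + 4 = (s - 4)(s - 1).
Hence p(s) = (s - 4) (s - 1), with roots 1, 4.
At least one eigenvalue has non-negative real part, so the system is not asymptotically stable.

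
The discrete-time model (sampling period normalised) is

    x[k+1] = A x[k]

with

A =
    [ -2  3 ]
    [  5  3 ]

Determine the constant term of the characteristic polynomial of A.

For a 2×2 matrix, det(zI - A) = z^2 - (tr A)z + det A.
tr A = 1, det A = -21.
So p(z) = z^2 - z - 21.
The constant term is -21.

-21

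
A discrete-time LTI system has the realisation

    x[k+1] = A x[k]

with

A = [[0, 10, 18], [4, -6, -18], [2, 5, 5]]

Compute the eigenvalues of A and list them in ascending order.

det(zI - A) = z^3 - (tr A)z^2 + (M11 + M22 + M33)z - det A, where Mii is the 2×2 principal minor of A obtained by deleting row i and column i.
tr A = 0 + (-6) + 5 = -1; M11 = (-6)·5 - (-18)·5 = -30 - (-90) = 60; M22 = 0·5 - 18·2 = 0 - 36 = -36; M33 = 0·(-6) - 10·4 = 0 - 40 = -40; sum of minors = -16.
det A = 0·((-6)·5 - (-18)·5) - 10·(4·5 - (-18)·2) + 18·(4·5 - (-6)·2) = 0·60 - 10·56 + 18·32 = 16.
So p(z) = det(zI - A) = z^3 + z^2 - 16z - 16.
Rational-root test: any integer root divides -16. Testing small divisors, z = -1 works: p(-1) = -1 + 1 + 16 + (-16) = 0, so (z + 1) is a factor.
Dividing, p(z) = (z + 1)(z^2 - 16).
Factor z^2 - 16: two numbers with sum 0 and product -16 are 4 and -4, so z^2 - 16 = (z - 4)(z + 4).
Hence p(z) = (z - 4) (z + 1) (z + 4), with roots -4, -1, 4.

-4, -1, 4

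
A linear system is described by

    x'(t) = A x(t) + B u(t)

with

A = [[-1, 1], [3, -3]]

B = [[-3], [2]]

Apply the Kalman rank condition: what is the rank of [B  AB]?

AB = [[5], [-15]]
Controllability matrix C = [B  AB] = [[-3, 5], [2, -15]]
det(C) = (-3)·(-15) - 5·2 = 45 - 10 = 35 ≠ 0, so rank(C) = 2.
rank(C) = 2 = n, so the pair (A, B) is completely controllable.

2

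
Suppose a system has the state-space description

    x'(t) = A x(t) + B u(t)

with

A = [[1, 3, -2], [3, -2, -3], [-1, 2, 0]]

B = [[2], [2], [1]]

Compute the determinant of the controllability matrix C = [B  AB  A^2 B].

135

AB = [[6], [-1], [2]]
A^2B = [[-1], [14], [-8]]
Controllability matrix C = [B  AB  A^2B] = [[2, 6, -1], [2, -1, 14], [1, 2, -8]]
Expanding along the first row, det(C) = 2·((-1)·(-8) - 14·2) - 6·(2·(-8) - 14·1) + (-1)·(2·2 - (-1)·1) = 2·(-20) - 6·(-30) + (-1)·5 = 135
Since det(C) ≠ 0, rank(C) = 3 and the system is completely controllable.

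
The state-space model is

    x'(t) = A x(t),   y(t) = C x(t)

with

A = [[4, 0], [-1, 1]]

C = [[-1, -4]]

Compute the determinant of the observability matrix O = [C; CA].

4

CA = [[0, -4]]
Observability matrix O = [C; CA] = [[-1, -4], [0, -4]]
det(O) = (-1)·(-4) - (-4)·0 = 4 - 0 = 4
Since det(O) ≠ 0, rank(O) = 2 and the system is completely observable.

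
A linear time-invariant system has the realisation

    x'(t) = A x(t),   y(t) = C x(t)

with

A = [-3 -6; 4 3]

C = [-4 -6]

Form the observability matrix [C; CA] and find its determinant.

CA = [[-12, 6]]
Observability matrix O = [C; CA] = [[-4, -6], [-12, 6]]
det(O) = (-4)·6 - (-6)·(-12) = -24 - 72 = -96
Since det(O) ≠ 0, rank(O) = 2 and the system is completely observable.

-96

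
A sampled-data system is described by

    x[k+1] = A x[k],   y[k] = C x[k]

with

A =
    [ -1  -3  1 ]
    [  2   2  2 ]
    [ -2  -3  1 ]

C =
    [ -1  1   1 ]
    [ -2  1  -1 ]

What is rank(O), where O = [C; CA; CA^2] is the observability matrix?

3

CA = [[1, 2, 2], [6, 11, -1]]
CA^2 = [[-1, -5, 7], [18, 7, 27]]
Observability matrix O = [C; CA; CA^2] = [[-1, 1, 1], [-2, 1, -1], [1, 2, 2], [6, 11, -1], [-1, -5, 7], [18, 7, 27]]
Take the 3×3 submatrix of O formed by rows 1, 2, 3: [[-1, 1, 1], [-2, 1, -1], [1, 2, 2]]. Its determinant is (-1)·(1·2 - (-1)·2) - 1·((-2)·2 - (-1)·1) + 1·((-2)·2 - 1·1) = (-1)·4 - 1·(-3) + 1·(-5) = -6 ≠ 0.
So rank(O) ≥ 3; since O has 3 columns, rank(O) = 3.
rank(O) = 3 = n, so the pair (A, C) is completely observable.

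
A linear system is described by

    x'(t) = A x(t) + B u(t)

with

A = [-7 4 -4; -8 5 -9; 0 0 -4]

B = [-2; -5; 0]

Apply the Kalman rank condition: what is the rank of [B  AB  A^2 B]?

AB = [[-6], [-9], [0]]
A^2B = [[6], [3], [0]]
Controllability matrix C = [B  AB  A^2B] = [[-2, -6, 6], [-5, -9, 3], [0, 0, 0]]
Row 3 of C is identically zero, so rank(C) ≤ 2.
The 2×2 minor from rows 1, 2, columns 1, 2 is (-2)·(-9) - (-6)·(-5) = 18 - 30 = -12 ≠ 0, so rank(C) = 2.
rank(C) = 2 < n = 3, so the pair (A, B) is not completely controllable.

2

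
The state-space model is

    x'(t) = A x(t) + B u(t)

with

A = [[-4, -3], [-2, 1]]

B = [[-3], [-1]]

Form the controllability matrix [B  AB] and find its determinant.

AB = [[15], [5]]
Controllability matrix C = [B  AB] = [[-3, 15], [-1, 5]]
det(C) = (-3)·5 - 15·(-1) = -15 - (-15) = 0
Since det(C) = 0, rank(C) < 2 and the system is not completely controllable.

0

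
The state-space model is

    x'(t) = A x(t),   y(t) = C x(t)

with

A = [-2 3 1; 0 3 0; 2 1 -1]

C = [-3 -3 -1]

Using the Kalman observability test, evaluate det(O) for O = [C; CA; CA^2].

1040

CA = [[4, -19, -2]]
CA^2 = [[-12, -47, 6]]
Observability matrix O = [C; CA; CA^2] = [[-3, -3, -1], [4, -19, -2], [-12, -47, 6]]
Expanding along the first row, det(O) = (-3)·((-19)·6 - (-2)·(-47)) - (-3)·(4·6 - (-2)·(-12)) + (-1)·(4·(-47) - (-19)·(-12)) = (-3)·(-208) - (-3)·0 + (-1)·(-416) = 1040
Since det(O) ≠ 0, rank(O) = 3 and the system is completely observable.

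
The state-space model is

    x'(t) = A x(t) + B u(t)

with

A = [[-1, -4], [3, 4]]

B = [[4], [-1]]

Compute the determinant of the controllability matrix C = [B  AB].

AB = [[0], [8]]
Controllability matrix C = [B  AB] = [[4, 0], [-1, 8]]
det(C) = 4·8 - 0·(-1) = 32 - 0 = 32
Since det(C) ≠ 0, rank(C) = 2 and the system is completely controllable.

32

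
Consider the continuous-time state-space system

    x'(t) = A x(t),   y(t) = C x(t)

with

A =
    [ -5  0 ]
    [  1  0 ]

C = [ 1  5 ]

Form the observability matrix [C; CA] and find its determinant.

0

CA = [[0, 0]]
Observability matrix O = [C; CA] = [[1, 5], [0, 0]]
det(O) = 1·0 - 5·0 = 0 - 0 = 0
Since det(O) = 0, rank(O) < 2 and the system is not completely observable.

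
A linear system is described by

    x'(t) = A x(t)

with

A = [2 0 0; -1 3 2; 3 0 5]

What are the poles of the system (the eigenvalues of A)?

det(sI - A) = s^3 - (tr A)s^2 + (M11 + M22 + M33)s - det A, where Mii is the 2×2 principal minor of A obtained by deleting row i and column i.
tr A = 2 + 3 + 5 = 10; M11 = 3·5 - 2·0 = 15 - 0 = 15; M22 = 2·5 - 0·3 = 10 - 0 = 10; M33 = 2·3 - 0·(-1) = 6 - 0 = 6; sum of minors = 31.
det A = 2·(3·5 - 2·0) - 0·((-1)·5 - 2·3) + 0·((-1)·0 - 3·3) = 2·15 - 0·(-11) + 0·(-9) = 30.
So p(s) = det(sI - A) = s^3 - 10s^2 + 31s - 30.
Rational-root test: any integer root divides -30. Testing small divisors, s = 2 works: p(2) = 8 + (-40) + 62 + (-30) = 0, so (s - 2) is a factor.
Dividing, p(s) = (s - 2)(s^2 - 8s + 15).
Factor s^2 - 8s + 15: two numbers with sum 8 and product 15 are 5 and 3, so s^2 - 8s + 15 = (s - 5)(s - 3).
Hence p(s) = (s - 5) (s - 3) (s - 2), with roots 2, 3, 5.
At least one eigenvalue has non-negative real part, so the system is not asymptotically stable.

2, 3, 5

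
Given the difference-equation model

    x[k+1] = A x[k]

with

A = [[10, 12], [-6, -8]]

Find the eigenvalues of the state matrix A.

det(zI - A) = z^2 - (tr A)z + det A, with tr A = 10 + (-8) = 2 and det A = 10·(-8) - 12·(-6) = -80 - (-72) = -8.
So p(z) = det(zI - A) = z^2 - 2z - 8.
Factor z^2 - 2z - 8: two numbers with sum 2 and product -8 are 4 and -2, so z^2 - 2z - 8 = (z - 4)(z + 2).
Hence p(z) = (z - 4) (z + 2), with roots -2, 4.

-2, 4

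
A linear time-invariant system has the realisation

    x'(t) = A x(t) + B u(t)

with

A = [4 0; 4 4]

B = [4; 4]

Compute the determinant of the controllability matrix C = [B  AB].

AB = [[16], [32]]
Controllability matrix C = [B  AB] = [[4, 16], [4, 32]]
det(C) = 4·32 - 16·4 = 128 - 64 = 64
Since det(C) ≠ 0, rank(C) = 2 and the system is completely controllable.

64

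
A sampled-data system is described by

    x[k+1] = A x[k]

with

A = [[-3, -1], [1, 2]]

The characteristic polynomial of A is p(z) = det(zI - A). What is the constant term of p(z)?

For a 2×2 matrix, det(zI - A) = z^2 - (tr A)z + det A.
tr A = -1, det A = -5.
So p(z) = z^2 + z - 5.
The constant term is -5.

-5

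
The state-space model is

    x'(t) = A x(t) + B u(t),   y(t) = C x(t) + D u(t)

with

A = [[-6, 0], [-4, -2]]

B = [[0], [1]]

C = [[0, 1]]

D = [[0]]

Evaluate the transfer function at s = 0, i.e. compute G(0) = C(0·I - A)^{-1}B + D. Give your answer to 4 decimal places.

G(0) = C(-A)^{-1}B + D = -C A^{-1} B + D.
det A = 12, so A^{-1} = (1/12)·adj(A) = [[-1/6, 0], [1/3, -1/2]]
A^{-1} B = [0, -1/2]^T
C A^{-1} B = -1/2
G(0) = D - C A^{-1} B = 0 - (-1/2) = 1/2 ≈ 0.5000

0.5000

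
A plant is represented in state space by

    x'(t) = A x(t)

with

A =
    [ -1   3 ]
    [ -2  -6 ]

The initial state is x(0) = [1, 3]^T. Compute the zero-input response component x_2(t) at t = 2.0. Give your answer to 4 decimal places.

det(sI - A) = s^2 - (tr A)s + det A, with tr A = (-1) + (-6) = -7 and det A = (-1)·(-6) - 3·(-2) = 6 - (-6) = 12.
So p(s) = det(sI - A) = s^2 + 7s + 12.
Factor s^2 + 7s + 12: two numbers with sum -7 and product 12 are -3 and -4, so s^2 + 7s + 12 = (s + 3)(s + 4).
Hence p(s) = (s + 3) (s + 4), with roots -4, -3.
The eigenvalues -4, -3 are distinct and real, so A is diagonalisable and x(t) = e^{At} x(0) = V diag(e^{λ_i t}) V^{-1} x(0), where the columns of V are the eigenvectors.
λ = -4: A - (-4)I = [[3, 3], [-2, -2]]. Row 1 gives 3·v1 + 3·v2 = 0, so take v_1 = [1, -1]^T.
λ = -3: A - (-3)I = [[2, 3], [-2, -3]]. Row 1 gives 2·v1 + 3·v2 = 0, so take v_2 = [3, -2]^T.
V = [v_1 v_2] = [[1, 3], [-1, -2]] has det V = 1, so V^{-1} = adj(V)/det V = [[-2, -3], [1, 1]].
Modal coordinates z(0) = V^{-1} x(0): (-2)·1 + (-3)·3 = -11; 1·1 + 1·3 = 4; so z(0) = [-11, 4]^T.
x_2(t) = Σ_i (v_i)_2 · z_i(0) · e^{λ_i t} (row 2 of V times the modal terms).
x_2(2.0) = (-1)·(-11)·e^{-4·2.0} + (-2)·4·e^{-3·2.0} = 11·0.000335 + (-8)·0.002479 = -0.0161.

-0.0161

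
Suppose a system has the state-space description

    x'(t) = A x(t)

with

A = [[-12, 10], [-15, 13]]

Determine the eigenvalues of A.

-2, 3

det(sI - A) = s^2 - (tr A)s + det A, with tr A = (-12) + 13 = 1 and det A = (-12)·13 - 10·(-15) = -156 - (-150) = -6.
So p(s) = det(sI - A) = s^2 - s - 6.
Factor s^2 - s - 6: two numbers with sum 1 and product -6 are 3 and -2, so s^2 - s - 6 = (s - 3)(s + 2).
Hence p(s) = (s - 3) (s + 2), with roots -2, 3.
At least one eigenvalue has non-negative real part, so the system is not asymptotically stable.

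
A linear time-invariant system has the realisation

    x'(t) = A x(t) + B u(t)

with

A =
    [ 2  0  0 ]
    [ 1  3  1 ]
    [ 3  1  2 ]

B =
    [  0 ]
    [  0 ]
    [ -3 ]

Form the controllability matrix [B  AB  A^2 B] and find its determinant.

0

AB = [[0], [-3], [-6]]
A^2B = [[0], [-15], [-15]]
Controllability matrix C = [B  AB  A^2B] = [[0, 0, 0], [0, -3, -15], [-3, -6, -15]]
Expanding along the first row, det(C) = 0·((-3)·(-15) - (-15)·(-6)) - 0·(0·(-15) - (-15)·(-3)) + 0·(0·(-6) - (-3)·(-3)) = 0·(-45) - 0·(-45) + 0·(-9) = 0
Since det(C) = 0, rank(C) < 3 and the system is not completely controllable.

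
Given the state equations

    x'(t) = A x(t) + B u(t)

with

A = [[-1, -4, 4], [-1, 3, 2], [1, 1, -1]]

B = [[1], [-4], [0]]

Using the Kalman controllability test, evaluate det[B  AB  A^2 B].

AB = [[15], [-13], [-3]]
A^2B = [[25], [-60], [5]]
Controllability matrix C = [B  AB  A^2B] = [[1, 15, 25], [-4, -13, -60], [0, -3, 5]]
Expanding along the first row, det(C) = 1·((-13)·5 - (-60)·(-3)) - 15·((-4)·5 - (-60)·0) + 25·((-4)·(-3) - (-13)·0) = 1·(-245) - 15·(-20) + 25·12 = 355
Since det(C) ≠ 0, rank(C) = 3 and the system is completely controllable.

355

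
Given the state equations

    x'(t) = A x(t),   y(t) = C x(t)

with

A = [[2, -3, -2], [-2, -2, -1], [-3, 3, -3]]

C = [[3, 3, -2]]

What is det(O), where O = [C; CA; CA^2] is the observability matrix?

CA = [[6, -21, -3]]
CA^2 = [[63, 15, 18]]
Observability matrix O = [C; CA; CA^2] = [[3, 3, -2], [6, -21, -3], [63, 15, 18]]
Expanding along the first row, det(O) = 3·((-21)·18 - (-3)·15) - 3·(6·18 - (-3)·63) + (-2)·(6·15 - (-21)·63) = 3·(-333) - 3·297 + (-2)·1413 = -4716
Since det(O) ≠ 0, rank(O) = 3 and the system is completely observable.

-4716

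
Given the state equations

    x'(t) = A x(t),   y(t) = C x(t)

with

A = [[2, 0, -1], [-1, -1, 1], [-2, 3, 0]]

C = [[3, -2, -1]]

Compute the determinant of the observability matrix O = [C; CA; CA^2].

CA = [[10, -1, -5]]
CA^2 = [[31, -14, -11]]
Observability matrix O = [C; CA; CA^2] = [[3, -2, -1], [10, -1, -5], [31, -14, -11]]
Expanding along the first row, det(O) = 3·((-1)·(-11) - (-5)·(-14)) - (-2)·(10·(-11) - (-5)·31) + (-1)·(10·(-14) - (-1)·31) = 3·(-59) - (-2)·45 + (-1)·(-109) = 22
Since det(O) ≠ 0, rank(O) = 3 and the system is completely observable.

22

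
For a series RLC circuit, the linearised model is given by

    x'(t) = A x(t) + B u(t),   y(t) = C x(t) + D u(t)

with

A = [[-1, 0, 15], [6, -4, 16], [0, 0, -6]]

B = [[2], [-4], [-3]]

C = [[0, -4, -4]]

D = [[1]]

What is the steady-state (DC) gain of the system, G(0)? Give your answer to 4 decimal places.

48.0000

G(0) = C(-A)^{-1}B + D = -C A^{-1} B + D.
det A = -24, so A^{-1} = (1/-24)·adj(A) = [[-1, 0, -5/2], [-3/2, -1/4, -53/12], [0, 0, -1/6]]
A^{-1} B = [11/2, 45/4, 1/2]^T
C A^{-1} B = -47
G(0) = D - C A^{-1} B = 1 - (-47) = 48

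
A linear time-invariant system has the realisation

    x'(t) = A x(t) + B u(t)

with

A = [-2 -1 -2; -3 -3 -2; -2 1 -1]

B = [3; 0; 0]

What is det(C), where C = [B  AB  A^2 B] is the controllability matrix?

783

AB = [[-6], [-9], [-6]]
A^2B = [[33], [57], [9]]
Controllability matrix C = [B  AB  A^2B] = [[3, -6, 33], [0, -9, 57], [0, -6, 9]]
Expanding along the first row, det(C) = 3·((-9)·9 - 57·(-6)) - (-6)·(0·9 - 57·0) + 33·(0·(-6) - (-9)·0) = 3·261 - (-6)·0 + 33·0 = 783
Since det(C) ≠ 0, rank(C) = 3 and the system is completely controllable.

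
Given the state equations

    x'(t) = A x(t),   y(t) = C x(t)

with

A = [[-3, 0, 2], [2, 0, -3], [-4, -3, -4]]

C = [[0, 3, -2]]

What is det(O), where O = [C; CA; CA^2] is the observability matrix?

CA = [[14, 6, -1]]
CA^2 = [[-26, 3, 14]]
Observability matrix O = [C; CA; CA^2] = [[0, 3, -2], [14, 6, -1], [-26, 3, 14]]
Expanding along the first row, det(O) = 0·(6·14 - (-1)·3) - 3·(14·14 - (-1)·(-26)) + (-2)·(14·3 - 6·(-26)) = 0·87 - 3·170 + (-2)·198 = -906
Since det(O) ≠ 0, rank(O) = 3 and the system is completely observable.

-906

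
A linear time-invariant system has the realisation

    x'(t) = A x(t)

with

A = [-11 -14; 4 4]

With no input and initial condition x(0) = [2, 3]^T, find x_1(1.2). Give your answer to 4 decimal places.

det(sI - A) = s^2 - (tr A)s + det A, with tr A = (-11) + 4 = -7 and det A = (-11)·4 - (-14)·4 = -44 - (-56) = 12.
So p(s) = det(sI - A) = s^2 + 7s + 12.
Factor s^2 + 7s + 12: two numbers with sum -7 and product 12 are -3 and -4, so s^2 + 7s + 12 = (s + 3)(s + 4).
Hence p(s) = (s + 3) (s + 4), with roots -4, -3.
The eigenvalues -4, -3 are distinct and real, so A is diagonalisable and x(t) = e^{At} x(0) = V diag(e^{λ_i t}) V^{-1} x(0), where the columns of V are the eigenvectors.
λ = -4: A - (-4)I = [[-7, -14], [4, 8]]. Row 1 gives (-7)·v1 + (-14)·v2 = 0, so take v_1 = [2, -1]^T.
λ = -3: A - (-3)I = [[-8, -14], [4, 7]]. Row 1 gives (-8)·v1 + (-14)·v2 = 0, so take v_2 = [-7, 4]^T.
V = [v_1 v_2] = [[2, -7], [-1, 4]] has det V = 1, so V^{-1} = adj(V)/det V = [[4, 7], [1, 2]].
Modal coordinates z(0) = V^{-1} x(0): 4·2 + 7·3 = 29; 1·2 + 2·3 = 8; so z(0) = [29, 8]^T.
x_1(t) = Σ_i (v_i)_1 · z_i(0) · e^{λ_i t} (row 1 of V times the modal terms).
x_1(1.2) = 2·29·e^{-4·1.2} + (-7)·8·e^{-3·1.2} = 58·0.008230 + (-56)·0.027324 = -1.0528.

-1.0528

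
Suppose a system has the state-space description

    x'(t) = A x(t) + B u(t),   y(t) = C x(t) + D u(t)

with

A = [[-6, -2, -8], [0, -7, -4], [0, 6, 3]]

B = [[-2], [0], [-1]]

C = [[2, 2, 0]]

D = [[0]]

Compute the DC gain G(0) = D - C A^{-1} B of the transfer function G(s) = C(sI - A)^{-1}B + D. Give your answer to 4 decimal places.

7.3333

G(0) = C(-A)^{-1}B + D = -C A^{-1} B + D.
det A = -18, so A^{-1} = (1/-18)·adj(A) = [[-1/6, 7/3, 8/3], [0, 1, 4/3], [0, -2, -7/3]]
A^{-1} B = [-7/3, -4/3, 7/3]^T
C A^{-1} B = -22/3
G(0) = D - C A^{-1} B = 0 - (-22/3) = 22/3 ≈ 7.3333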